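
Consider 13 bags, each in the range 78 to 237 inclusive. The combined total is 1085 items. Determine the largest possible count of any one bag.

149

To make one bag as large as possible, make the other 12 as small as possible.
The other 12 contribute at least 12 × 78 = 936, leaving at most 1085 − 936 = 149.
Since 149 ≤ 237, this is achievable: one at 149 and 12 at 78.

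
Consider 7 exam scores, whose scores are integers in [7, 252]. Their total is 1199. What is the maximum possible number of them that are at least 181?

Suppose k of them are at least 181. Those contribute at least 181 each and the other 7 − k at least 7 each.
So the total is at least 181k + 7(7 − k) = 49 + 174k. This must be ≤ 1199, giving k ≤ 6.
k = 6 is achieved by 6 values at 181 and 1 at 7, total 1093; add 106 to one value (staying below 181) to reach 1199.

6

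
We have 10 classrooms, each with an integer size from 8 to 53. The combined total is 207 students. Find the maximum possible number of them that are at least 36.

With k values at 36 or above and the rest at least 8, the sum is at least 80 + 28k.
Since the sum is 207, we need 28k ≤ 127, i.e. k ≤ 4.
k = 4 is achieved by 4 values at 36 and 6 at 8, total 192; add 15 to one value (staying below 36) to reach 207.

4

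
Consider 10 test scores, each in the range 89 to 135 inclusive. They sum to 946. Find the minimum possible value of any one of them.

89

To make one score as small as possible, make the other 9 as large as possible.
The other 9 can take up 9 × 135 = 1215 ≥ 946 − 89, so one score can sit at its floor of 89.
Achievable: one at 89 and the other 9 totalling 857, which fits since 9 × 89 ≤ 857 ≤ 9 × 135.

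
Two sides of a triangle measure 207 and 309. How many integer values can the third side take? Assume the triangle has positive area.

413

The triangle inequality gives |207 − 309| < c < 207 + 309, i.e. 102 < c < 516.
So c can be any integer from 103 to 515: 413 values.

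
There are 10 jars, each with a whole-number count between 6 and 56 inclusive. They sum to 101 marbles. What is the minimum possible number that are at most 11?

4

If only k of them are at most 11, the other 10 − k are at least 12, so the total is at least (10 − k)·12 + k·6.
This is ≤ 101, so (10 − k)·12 + 6k ≤ 101, which gives k ≥ 4.
Exactly 4 works: 4 values at 6 and 6 at 12 total 96; raise one of the low values by 5 (still ≤ 11) to hit 101.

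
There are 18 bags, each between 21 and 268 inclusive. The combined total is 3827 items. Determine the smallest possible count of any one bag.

To make one bag as small as possible, make the other 17 as large as possible.
The other 17 can take up 17 × 268 = 4556 ≥ 3827 − 21, so one bag can sit at its floor of 21.
Achievable: one at 21 and the other 17 totalling 3806, which fits since 17 × 21 ≤ 3806 ≤ 17 × 268.

21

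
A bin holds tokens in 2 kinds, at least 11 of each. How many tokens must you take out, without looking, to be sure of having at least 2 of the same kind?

You could draw 1 of every kind without reaching 2 of any — 2 in all.
One more forces 2 of some kind, so 2 + 1 = 3.

3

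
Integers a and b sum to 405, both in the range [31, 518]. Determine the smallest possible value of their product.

Since a + b is fixed, pushing one of them to its bound minimizes the product.
The extreme feasible split is a = 31, b = 374, giving ab = 11594.

11594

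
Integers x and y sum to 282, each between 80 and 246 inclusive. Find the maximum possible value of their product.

19881

xy = x(282 − x) is maximized when x is as near 282/2 as the bounds allow.
Taking x = 141 and y = 141 (both in [80, 246]) gives xy = 19881.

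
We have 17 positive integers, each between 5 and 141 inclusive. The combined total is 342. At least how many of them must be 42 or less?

11

Each value above 42 is at least 43, contributing at least 43 − 5 = 38 above the floor 5.
The sum exceeds the floor total 85 by 257, so at most ⌊257/38⌋ = 6 exceed 42, and at least 11 are ≤ 42.
Exactly 11 works: 11 values at 5 and 6 at 43 total 313; raise one of the low values by 29 (still ≤ 42) to hit 342.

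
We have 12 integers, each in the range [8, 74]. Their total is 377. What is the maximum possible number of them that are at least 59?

5

Suppose k of them are at least 59. Those contribute at least 59 each and the other 12 − k at least 8 each.
So the total is at least 59k + 8(12 − k) = 96 + 51k. This must be ≤ 377, giving k ≤ 5.
k = 5 is achieved by 5 values at 59 and 7 at 8, total 351; add 26 to one value (staying below 59) to reach 377.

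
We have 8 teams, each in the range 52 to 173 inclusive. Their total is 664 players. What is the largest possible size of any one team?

To make one team as large as possible, make the other 7 as small as possible.
The other 7 contribute at least 7 × 52 = 364, leaving at most 664 − 364 = 300.
But each team is capped at 173, so the maximum is 173.
Achievable: one at 173 and the other 7 totalling 491, which fits since 7 × 52 ≤ 491 ≤ 7 × 173.

173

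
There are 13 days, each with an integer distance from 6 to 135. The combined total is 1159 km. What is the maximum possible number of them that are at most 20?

Each value at 20 or below falls at least 135 − 20 = 115 short of the ceiling 135.
The ceiling total is 13 × 135 = 1755, and we need 1159, so at most ⌊(1755 − 1159)/115⌋ = 5 can be that low.
k = 5 is achieved by 5 values at 20 and 8 at 135, total 1180; lower one of the 135's by 21 (still > 20) to reach 1159.

5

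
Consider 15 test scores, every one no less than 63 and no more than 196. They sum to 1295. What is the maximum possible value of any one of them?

Maximizing one value means minimizing the remaining 14.
The other 14 contribute at least 14 × 63 = 882, leaving at most 1295 − 882 = 413.
But each score is capped at 196, so the maximum is 196.
Achievable: one at 196 and the other 14 totalling 1099, which fits since 14 × 63 ≤ 1099 ≤ 14 × 196.

196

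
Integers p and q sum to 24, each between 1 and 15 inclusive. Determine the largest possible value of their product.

For a fixed sum, the product pq is largest when p and q are as close as possible.
Taking p = 12 and q = 12 (both in [1, 15]) gives pq = 144.

144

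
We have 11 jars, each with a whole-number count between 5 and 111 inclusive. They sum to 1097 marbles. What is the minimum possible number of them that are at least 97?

3

Suppose at most 11 − j of them reach 97; then j values are ≤ 96 and the rest ≤ 111.
The total is then ≤ 96·j + 111·(11 − j) = 1221 − 15j. For this to be ≥ 1097 we need j ≤ 8, so at least 11 − 8 = 3 must reach 97.
Exactly 3 works: 3 values at 111 and 8 at 96 total 1101; lower one of the high values by 4 (still ≥ 97) to hit 1097.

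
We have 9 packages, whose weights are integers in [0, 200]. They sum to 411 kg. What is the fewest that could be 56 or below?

2

Each value above 56 is at least 57, contributing at least 57 − 0 = 57 above the floor 0.
The sum exceeds the floor total 0 by 411, so at most ⌊411/57⌋ = 7 exceed 56, and at least 2 are ≤ 56.
Exactly 2 works: 2 values at 0 and 7 at 57 total 399; raise one of the low values by 12 (still ≤ 56) to hit 411.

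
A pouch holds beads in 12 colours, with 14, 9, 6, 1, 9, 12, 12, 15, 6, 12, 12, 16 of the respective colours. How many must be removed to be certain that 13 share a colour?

116

In the worst case you take as many as possible of each colour without reaching 13: 12 + 9 + 6 + 1 + 9 + 12 + 12 + 12 + 6 + 12 + 12 + 12 = 115.
The next one must give 13 of some colour, so 115 + 1 = 116.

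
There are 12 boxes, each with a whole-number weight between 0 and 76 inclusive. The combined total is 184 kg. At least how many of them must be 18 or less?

If only k of them are at most 18, the other 12 − k are at least 19, so the total is at least (12 − k)·19 + k·0.
This is ≤ 184, so (12 − k)·19 + 0k ≤ 184, which gives k ≥ 3.
Exactly 3 works: 3 values at 0 and 9 at 19 total 171; raise one of the low values by 13 (still ≤ 18) to hit 184.

3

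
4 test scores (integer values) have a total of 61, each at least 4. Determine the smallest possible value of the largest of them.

16

If every one of the 4 were at most 15, the total would be at most 4 × 15 = 60 < 61.
Equality holds with 1 value of 16 and 3 values of 15.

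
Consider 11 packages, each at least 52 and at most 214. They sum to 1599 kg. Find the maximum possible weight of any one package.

214

To make one package as large as possible, make the other 10 as small as possible.
The other 10 contribute at least 10 × 52 = 520, leaving at most 1599 − 520 = 1079.
But each package is capped at 214, so the maximum is 214.
Achievable: one at 214 and the other 10 totalling 1385, which fits since 10 × 52 ≤ 1385 ≤ 10 × 214.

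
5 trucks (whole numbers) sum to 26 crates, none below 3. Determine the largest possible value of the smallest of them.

5

The 5 values sum to 26, so their minimum is at most ⌊26/5⌋ = 5.
Equality holds with 4 values of 5 and 1 value of 6.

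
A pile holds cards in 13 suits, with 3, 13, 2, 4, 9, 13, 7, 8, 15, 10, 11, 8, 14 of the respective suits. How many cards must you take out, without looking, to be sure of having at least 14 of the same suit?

In the worst case you take as many as possible of each suit without reaching 14: 3 + 13 + 2 + 4 + 9 + 13 + 7 + 8 + 13 + 10 + 11 + 8 + 13 = 114.
The next one must give 14 of some suit, so 114 + 1 = 115.

115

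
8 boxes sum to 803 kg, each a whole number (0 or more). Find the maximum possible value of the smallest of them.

100

The 8 values sum to 803, so their minimum is at most ⌊803/8⌋ = 100.
Achievable: 5 of them at 100 and 3 at 101 total 803.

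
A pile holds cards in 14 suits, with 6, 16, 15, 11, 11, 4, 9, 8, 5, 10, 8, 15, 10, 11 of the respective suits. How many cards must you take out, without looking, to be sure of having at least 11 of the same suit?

In the worst case you take as many as possible of each suit without reaching 11: 6 + 10 + 10 + 10 + 10 + 4 + 9 + 8 + 5 + 10 + 8 + 10 + 10 + 10 = 120.
The next one must give 11 of some suit, so 120 + 1 = 121.

121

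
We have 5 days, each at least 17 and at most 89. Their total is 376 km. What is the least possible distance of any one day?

To make one day as small as possible, make the other 4 as large as possible.
The other 4 contribute at most 4 × 89 = 356, leaving at least 376 − 356 = 20.
Since 20 ≥ 17, this is achievable: one at 20 and 4 at 89.

20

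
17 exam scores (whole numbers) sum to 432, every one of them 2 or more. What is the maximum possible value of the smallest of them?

25

The average is 432/17 < 26, so some value is ≤ 25.
Equality holds with 10 values of 25 and 7 values of 26.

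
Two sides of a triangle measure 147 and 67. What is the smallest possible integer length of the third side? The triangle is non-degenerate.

The third side must exceed |147 − 67| = 80.
The smallest integer above 80 is 81.

81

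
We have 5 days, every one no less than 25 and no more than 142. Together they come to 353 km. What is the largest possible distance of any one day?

Maximizing one value means minimizing the remaining 4.
The other 4 contribute at least 4 × 25 = 100, leaving at most 353 − 100 = 253.
But each day is capped at 142, so the maximum is 142.
Achievable: one at 142 and the other 4 totalling 211, which fits since 4 × 25 ≤ 211 ≤ 4 × 142.

142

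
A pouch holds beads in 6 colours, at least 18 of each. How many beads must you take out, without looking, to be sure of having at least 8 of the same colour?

You could draw 7 of every colour without reaching 8 of any — 42 in all.
One more forces 8 of some colour, so 42 + 1 = 43.

43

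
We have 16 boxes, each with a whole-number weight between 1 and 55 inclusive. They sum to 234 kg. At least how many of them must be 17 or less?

4

Let j be the number exceeding 17. Then the total is ≥ 18·j + 1·(16 − j) = 16 + 17j.
So 17j ≤ 218 and j ≤ 12; hence at least 16 − 12 = 4 are ≤ 17.
Exactly 4 works: 4 values at 1 and 12 at 18 total 220; raise one of the low values by 14 (still ≤ 17) to hit 234.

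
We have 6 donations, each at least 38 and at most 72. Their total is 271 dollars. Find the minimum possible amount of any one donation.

38

Minimizing one value means maximizing the remaining 5.
The other 5 can take up 5 × 72 = 360 ≥ 271 − 38, so one donation can sit at its floor of 38.
Achievable: one at 38 and the other 5 totalling 233, which fits since 5 × 38 ≤ 233 ≤ 5 × 72.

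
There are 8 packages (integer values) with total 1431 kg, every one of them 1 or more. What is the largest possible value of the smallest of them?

The average is 1431/8 < 179, so some value is ≤ 178.
Taking 1 copy of 178 and 7 copies of 179 gives exactly 1431, so 178 is attained.

178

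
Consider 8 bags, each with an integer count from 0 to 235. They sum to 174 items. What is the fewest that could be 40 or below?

If only k of them are at most 40, the other 8 − k are at least 41, so the total is at least (8 − k)·41 + k·0.
This is ≤ 174, so (8 − k)·41 + 0k ≤ 174, which gives k ≥ 4.
Exactly 4 works: 4 values at 0 and 4 at 41 total 164; raise one of the low values by 10 (still ≤ 40) to hit 174.

4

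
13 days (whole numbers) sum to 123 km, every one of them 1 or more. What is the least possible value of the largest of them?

Some value must be at least ⌈123/13⌉ = 10, since 13 × 9 = 117 < 123.
Achievable: 6 of them at 10 and 7 at 9 total 123.

10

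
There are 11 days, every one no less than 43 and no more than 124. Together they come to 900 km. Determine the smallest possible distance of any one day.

43

Minimizing one value means maximizing the remaining 10.
The other 10 can take up 10 × 124 = 1240 ≥ 900 − 43, so one day can sit at its floor of 43.
Achievable: one at 43 and the other 10 totalling 857, which fits since 10 × 43 ≤ 857 ≤ 10 × 124.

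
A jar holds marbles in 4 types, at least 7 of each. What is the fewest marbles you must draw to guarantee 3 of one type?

9

In the worst case you draw 2 of each of the 4 types: 4 × 2 = 8.
One more forces 3 of some type, so 8 + 1 = 9.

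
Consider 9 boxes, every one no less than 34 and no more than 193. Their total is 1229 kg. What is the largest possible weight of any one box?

Maximizing one value means minimizing the remaining 8.
The other 8 contribute at least 8 × 34 = 272, leaving at most 1229 − 272 = 957.
But each box is capped at 193, so the maximum is 193.
Achievable: one at 193 and the other 8 totalling 1036, which fits since 8 × 34 ≤ 1036 ≤ 8 × 193.

193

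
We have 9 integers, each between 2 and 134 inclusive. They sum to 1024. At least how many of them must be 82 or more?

6

If only k of them are at least 82, the other 9 − k are at most 81, so the total is at most k·134 + (9 − k)·81.
This must reach 1024, so k·134 + (9 − k)·81 ≥ 1024, giving k ≥ 6.
Exactly 6 works: 6 values at 134 and 3 at 81 total 1047; lower one of the high values by 23 (still ≥ 82) to hit 1024.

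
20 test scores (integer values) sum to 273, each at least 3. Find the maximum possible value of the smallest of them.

The 20 values sum to 273, so their minimum is at most ⌊273/20⌋ = 13.
Achievable: 7 of them at 13 and 13 at 14 total 273.

13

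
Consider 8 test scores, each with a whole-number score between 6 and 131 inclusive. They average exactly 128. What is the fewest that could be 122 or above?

The total is 8 × 128 = 1024.
Each value short of 122 is at most 121, costing at least 131 − 121 = 10 against the maximum total of 1048.
We can afford to lose at most 1048 − 1024 = 24, so at most ⌊24/10⌋ = 2 fall short, and at least 6 are ≥ 122.
Exactly 6 works: 6 values at 131 and 2 at 121 total 1028; lower one of the high values by 4 (still ≥ 122) to hit 1024.

6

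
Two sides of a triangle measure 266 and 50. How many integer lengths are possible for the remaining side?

The triangle inequality gives |266 − 50| < c < 266 + 50, i.e. 216 < c < 316.
So c can be any integer from 217 to 315: 99 values.

99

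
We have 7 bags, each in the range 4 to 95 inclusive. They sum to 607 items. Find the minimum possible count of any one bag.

37

To make one bag as small as possible, make the other 6 as large as possible.
The other 6 contribute at most 6 × 95 = 570, leaving at least 607 − 570 = 37.
Since 37 ≥ 4, this is achievable: one at 37 and 6 at 95.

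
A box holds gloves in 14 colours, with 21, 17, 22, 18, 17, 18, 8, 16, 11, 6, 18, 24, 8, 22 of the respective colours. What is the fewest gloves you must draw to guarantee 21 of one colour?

218

In the worst case you take as many as possible of each colour without reaching 21: 20 + 17 + 20 + 18 + 17 + 18 + 8 + 16 + 11 + 6 + 18 + 20 + 8 + 20 = 217.
The next one must give 21 of some colour, so 217 + 1 = 218.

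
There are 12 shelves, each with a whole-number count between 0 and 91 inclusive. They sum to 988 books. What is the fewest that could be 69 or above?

8

Each value short of 69 is at most 68, costing at least 91 − 68 = 23 against the maximum total of 1092.
We can afford to lose at most 1092 − 988 = 104, so at most ⌊104/23⌋ = 4 fall short, and at least 8 are ≥ 69.
Exactly 8 works: 8 values at 91 and 4 at 68 total 1000; lower one of the high values by 12 (still ≥ 69) to hit 988.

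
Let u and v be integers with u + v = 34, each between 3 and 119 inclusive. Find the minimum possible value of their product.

93

For a fixed sum, uv is smallest when u and v are as far apart as possible.
At the endpoint u = 3, v = 34 − 3 = 31, so uv = 3 × 31 = 93.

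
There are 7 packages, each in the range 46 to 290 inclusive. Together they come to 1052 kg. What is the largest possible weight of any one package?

Maximizing one value means minimizing the remaining 6.
The other 6 contribute at least 6 × 46 = 276, leaving at most 1052 − 276 = 776.
But each package is capped at 290, so the maximum is 290.
Achievable: one at 290 and the other 6 totalling 762, which fits since 6 × 46 ≤ 762 ≤ 6 × 290.

290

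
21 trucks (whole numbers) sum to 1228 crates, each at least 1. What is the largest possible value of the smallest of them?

If every one of the 21 were at least 59, the total would be at least 21 × 59 = 1239 > 1228.
Achievable: 11 of them at 58 and 10 at 59 total 1228.

58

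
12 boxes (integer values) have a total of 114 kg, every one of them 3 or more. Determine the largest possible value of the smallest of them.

9

The average is 114/12 < 10, so some value is ≤ 9.
Equality holds with 6 values of 9 and 6 values of 10.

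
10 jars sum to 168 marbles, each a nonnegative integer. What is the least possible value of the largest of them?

17

The average is 168/10 > 16, so not all 10 can be 16 or less; the largest is ≥ 17.
Equality holds with 8 values of 17 and 2 values of 16.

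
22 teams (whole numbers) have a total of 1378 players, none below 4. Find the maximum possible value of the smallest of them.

If every one of the 22 were at least 63, the total would be at least 22 × 63 = 1386 > 1378.
Equality holds with 8 values of 62 and 14 values of 63.

62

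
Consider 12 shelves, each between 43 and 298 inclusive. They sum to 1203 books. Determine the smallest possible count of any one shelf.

43

To make one shelf as small as possible, make the other 11 as large as possible.
The other 11 can take up 11 × 298 = 3278 ≥ 1203 − 43, so one shelf can sit at its floor of 43.
Achievable: one at 43 and the other 11 totalling 1160, which fits since 11 × 43 ≤ 1160 ≤ 11 × 298.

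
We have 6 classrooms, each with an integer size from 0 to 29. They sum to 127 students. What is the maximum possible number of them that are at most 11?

Suppose k of them are at most 11. Those contribute at most 11 each and the rest at most 29 each.
So the total is at most 11k + 29(6 − k) = 174 − 18k. This must still be ≥ 127, so k ≤ 2.
k = 2 is achieved by 2 values at 11 and 4 at 29, total 138; lower one of the 29's by 11 (still > 11) to reach 127.

2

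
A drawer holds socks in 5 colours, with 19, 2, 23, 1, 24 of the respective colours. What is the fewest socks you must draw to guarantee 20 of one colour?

In the worst case you take as many as possible of each colour without reaching 20: 19 + 2 + 19 + 1 + 19 = 60.
The next one must give 20 of some colour, so 60 + 1 = 61.

61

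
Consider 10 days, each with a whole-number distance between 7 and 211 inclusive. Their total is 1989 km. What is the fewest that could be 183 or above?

If only k of them are at least 183, the other 10 − k are at most 182, so the total is at most k·211 + (10 − k)·182.
This must reach 1989, so k·211 + (10 − k)·182 ≥ 1989, giving k ≥ 6.
Exactly 6 works: 6 values at 211 and 4 at 182 total 1994; lower one of the high values by 5 (still ≥ 183) to hit 1989.

6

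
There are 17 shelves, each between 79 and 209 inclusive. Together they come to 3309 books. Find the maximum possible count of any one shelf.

To make one shelf as large as possible, make the other 16 as small as possible.
The other 16 contribute at least 16 × 79 = 1264, leaving at most 3309 − 1264 = 2045.
But each shelf is capped at 209, so the maximum is 209.
Achievable: one at 209 and the other 16 totalling 3100, which fits since 16 × 79 ≤ 3100 ≤ 16 × 209.

209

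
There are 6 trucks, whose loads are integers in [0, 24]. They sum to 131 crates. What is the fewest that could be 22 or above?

2

Each value short of 22 is at most 21, costing at least 24 − 21 = 3 against the maximum total of 144.
We can afford to lose at most 144 − 131 = 13, so at most ⌊13/3⌋ = 4 fall short, and at least 2 are ≥ 22.
Exactly 2 works: 2 values at 24 and 4 at 21 total 132; lower one of the high values by 1 (still ≥ 22) to hit 131.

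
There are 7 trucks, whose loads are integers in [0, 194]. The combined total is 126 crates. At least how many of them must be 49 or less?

Each value above 49 is at least 50, contributing at least 50 − 0 = 50 above the floor 0.
The sum exceeds the floor total 0 by 126, so at most ⌊126/50⌋ = 2 exceed 49, and at least 5 are ≤ 49.
Exactly 5 works: 5 values at 0 and 2 at 50 total 100; raise one of the low values by 26 (still ≤ 49) to hit 126.

5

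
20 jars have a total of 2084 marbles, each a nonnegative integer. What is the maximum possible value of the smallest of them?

The 20 values sum to 2084, so their minimum is at most ⌊2084/20⌋ = 104.
Achievable: 16 of them at 104 and 4 at 105 total 2084.

104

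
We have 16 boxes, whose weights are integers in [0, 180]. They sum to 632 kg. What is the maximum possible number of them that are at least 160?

3

Suppose k of them are at least 160. Those contribute at least 160 each and the other 16 − k at least 0 each.
So the total is at least 160k + 0(16 − k) = 0 + 160k. This must be ≤ 632, giving k ≤ 3.
k = 3 is achieved by 3 values at 160 and 13 at 0, total 480; add 152 to one value (staying below 160) to reach 632.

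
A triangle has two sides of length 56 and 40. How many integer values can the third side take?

The triangle inequality gives |56 − 40| < c < 56 + 40, i.e. 16 < c < 96.
So c can be any integer from 17 to 95: 79 values.

79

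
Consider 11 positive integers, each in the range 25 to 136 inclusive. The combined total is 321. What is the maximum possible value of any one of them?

To make one integer as large as possible, make the other 10 as small as possible.
The other 10 contribute at least 10 × 25 = 250, leaving at most 321 − 250 = 71.
Since 71 ≤ 136, this is achievable: one at 71 and 10 at 25.

71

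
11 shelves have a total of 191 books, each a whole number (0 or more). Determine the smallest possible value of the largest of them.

The average is 191/11 > 17, so not all 11 can be 17 or less; the largest is ≥ 18.
Equality holds with 4 values of 18 and 7 values of 17.

18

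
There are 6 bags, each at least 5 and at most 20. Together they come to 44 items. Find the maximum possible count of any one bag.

To make one bag as large as possible, make the other 5 as small as possible.
The other 5 contribute at least 5 × 5 = 25, leaving at most 44 − 25 = 19.
Since 19 ≤ 20, this is achievable: one at 19 and 5 at 5.

19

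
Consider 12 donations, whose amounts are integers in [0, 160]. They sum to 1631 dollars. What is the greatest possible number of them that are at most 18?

Suppose k of them are at most 18. Those contribute at most 18 each and the rest at most 160 each.
So the total is at most 18k + 160(12 − k) = 1920 − 142k. This must still be ≥ 1631, so k ≤ 2.
k = 2 is achieved by 2 values at 18 and 10 at 160, total 1636; lower one of the 160's by 5 (still > 18) to reach 1631.

2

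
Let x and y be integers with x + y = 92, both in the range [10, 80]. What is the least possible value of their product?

960

xy = x(92 − x) is concave in x, so over [12, 80] it is minimized at an endpoint.
At the endpoint x = 12, y = 92 − 12 = 80, so xy = 12 × 80 = 960.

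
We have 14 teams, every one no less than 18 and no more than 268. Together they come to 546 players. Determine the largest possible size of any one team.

Maximizing one value means minimizing the remaining 13.
The other 13 contribute at least 13 × 18 = 234, leaving at most 546 − 234 = 312.
But each team is capped at 268, so the maximum is 268.
Achievable: one at 268 and the other 13 totalling 278, which fits since 13 × 18 ≤ 278 ≤ 13 × 268.

268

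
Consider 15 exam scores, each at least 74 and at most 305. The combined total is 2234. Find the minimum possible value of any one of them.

Minimizing one value means maximizing the remaining 14.
The other 14 can take up 14 × 305 = 4270 ≥ 2234 − 74, so one score can sit at its floor of 74.
Achievable: one at 74 and the other 14 totalling 2160, which fits since 14 × 74 ≤ 2160 ≤ 14 × 305.

74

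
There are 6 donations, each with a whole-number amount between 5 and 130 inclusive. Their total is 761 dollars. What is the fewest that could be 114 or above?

5

Suppose at most 6 − j of them reach 114; then j values are ≤ 113 and the rest ≤ 130.
The total is then ≤ 113·j + 130·(6 − j) = 780 − 17j. For this to be ≥ 761 we need j ≤ 1, so at least 6 − 1 = 5 must reach 114.
Exactly 5 works: 5 values at 130 and 1 at 113 total 763; lower one of the high values by 2 (still ≥ 114) to hit 761.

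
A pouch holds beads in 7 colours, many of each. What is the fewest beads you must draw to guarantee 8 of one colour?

In the worst case you draw 7 of each of the 7 colours: 7 × 7 = 49.
One more forces 8 of some colour, so 49 + 1 = 50.

50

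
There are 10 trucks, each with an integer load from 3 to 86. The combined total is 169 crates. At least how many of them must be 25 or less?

Each value above 25 is at least 26, contributing at least 26 − 3 = 23 above the floor 3.
The sum exceeds the floor total 30 by 139, so at most ⌊139/23⌋ = 6 exceed 25, and at least 4 are ≤ 25.
Exactly 4 works: 4 values at 3 and 6 at 26 total 168; raise one of the low values by 1 (still ≤ 25) to hit 169.

4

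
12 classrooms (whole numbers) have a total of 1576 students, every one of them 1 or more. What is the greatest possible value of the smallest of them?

131

If every one of the 12 were at least 132, the total would be at least 12 × 132 = 1584 > 1576.
Achievable: 8 of them at 131 and 4 at 132 total 1576.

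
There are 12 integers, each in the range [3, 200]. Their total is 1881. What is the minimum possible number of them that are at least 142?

4

Each value short of 142 is at most 141, costing at least 200 − 141 = 59 against the maximum total of 2400.
We can afford to lose at most 2400 − 1881 = 519, so at most ⌊519/59⌋ = 8 fall short, and at least 4 are ≥ 142.
Exactly 4 works: 4 values at 200 and 8 at 141 total 1928; lower one of the high values by 47 (still ≥ 142) to hit 1881.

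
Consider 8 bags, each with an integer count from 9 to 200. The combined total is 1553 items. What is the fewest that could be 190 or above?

4

Suppose at most 8 − j of them reach 190; then j values are ≤ 189 and the rest ≤ 200.
The total is then ≤ 189·j + 200·(8 − j) = 1600 − 11j. For this to be ≥ 1553 we need j ≤ 4, so at least 8 − 4 = 4 must reach 190.
Exactly 4 works: 4 values at 200 and 4 at 189 total 1556; lower one of the high values by 3 (still ≥ 190) to hit 1553.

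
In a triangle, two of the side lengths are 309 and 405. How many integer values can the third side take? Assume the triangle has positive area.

617

The triangle inequality gives |309 − 405| < c < 309 + 405, i.e. 96 < c < 714.
So c can be any integer from 97 to 713: 617 values.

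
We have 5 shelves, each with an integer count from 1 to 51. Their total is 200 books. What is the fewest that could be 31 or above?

Each value short of 31 is at most 30, costing at least 51 − 30 = 21 against the maximum total of 255.
We can afford to lose at most 255 − 200 = 55, so at most ⌊55/21⌋ = 2 fall short, and at least 3 are ≥ 31.
Exactly 3 works: 3 values at 51 and 2 at 30 total 213; lower one of the high values by 13 (still ≥ 31) to hit 200.

3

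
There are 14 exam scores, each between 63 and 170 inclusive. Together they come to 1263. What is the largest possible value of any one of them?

170

Maximizing one value means minimizing the remaining 13.
The other 13 contribute at least 13 × 63 = 819, leaving at most 1263 − 819 = 444.
But each score is capped at 170, so the maximum is 170.
Achievable: one at 170 and the other 13 totalling 1093, which fits since 13 × 63 ≤ 1093 ≤ 13 × 170.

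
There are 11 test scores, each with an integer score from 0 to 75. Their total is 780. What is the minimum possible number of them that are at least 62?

If only k of them are at least 62, the other 11 − k are at most 61, so the total is at most k·75 + (11 − k)·61.
This must reach 780, so k·75 + (11 − k)·61 ≥ 780, giving k ≥ 8.
Exactly 8 works: 8 values at 75 and 3 at 61 total 783; lower one of the high values by 3 (still ≥ 62) to hit 780.

8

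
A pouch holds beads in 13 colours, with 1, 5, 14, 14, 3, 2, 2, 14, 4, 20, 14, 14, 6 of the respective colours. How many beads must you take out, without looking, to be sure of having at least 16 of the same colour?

In the worst case you take as many as possible of each colour without reaching 16: 1 + 5 + 14 + 14 + 3 + 2 + 2 + 14 + 4 + 15 + 14 + 14 + 6 = 108.
The next one must give 16 of some colour, so 108 + 1 = 109.

109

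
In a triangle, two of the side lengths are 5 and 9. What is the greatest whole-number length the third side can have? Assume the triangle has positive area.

The third side must be less than 5 + 9 = 14.
The largest integer below 14 is 13.

13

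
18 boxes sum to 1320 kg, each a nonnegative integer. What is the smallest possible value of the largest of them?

If every one of the 18 were at most 73, the total would be at most 18 × 73 = 1314 < 1320.
Achievable: 6 of them at 74 and 12 at 73 total 1320.

74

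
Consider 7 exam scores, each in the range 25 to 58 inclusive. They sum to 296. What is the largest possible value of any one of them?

58

Maximizing one value means minimizing the remaining 6.
The other 6 contribute at least 6 × 25 = 150, leaving at most 296 − 150 = 146.
But each score is capped at 58, so the maximum is 58.
Achievable: one at 58 and the other 6 totalling 238, which fits since 6 × 25 ≤ 238 ≤ 6 × 58.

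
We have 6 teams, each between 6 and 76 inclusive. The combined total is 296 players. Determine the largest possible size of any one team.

Maximizing one value means minimizing the remaining 5.
The other 5 contribute at least 5 × 6 = 30, leaving at most 296 − 30 = 266.
But each team is capped at 76, so the maximum is 76.
Achievable: one at 76 and the other 5 totalling 220, which fits since 5 × 6 ≤ 220 ≤ 5 × 76.

76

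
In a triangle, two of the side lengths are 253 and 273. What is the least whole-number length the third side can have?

The third side must exceed |253 − 273| = 20.
The smallest integer above 20 is 21.

21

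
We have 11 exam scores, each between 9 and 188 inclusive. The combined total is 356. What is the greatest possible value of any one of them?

188

To make one score as large as possible, make the other 10 as small as possible.
The other 10 contribute at least 10 × 9 = 90, leaving at most 356 − 90 = 266.
But each score is capped at 188, so the maximum is 188.
Achievable: one at 188 and the other 10 totalling 168, which fits since 10 × 9 ≤ 168 ≤ 10 × 188.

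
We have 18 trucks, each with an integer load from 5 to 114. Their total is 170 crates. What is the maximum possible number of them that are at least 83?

1

If k of the values are ≥ 83, the total is ≥ 83k + 5(18 − k).
Setting 83k + 5(18 − k) ≤ 170 gives 78k ≤ 80, so k ≤ 1.
k = 1 is achieved by 1 value at 83 and 17 at 5, total 168; add 2 to one value (staying below 83) to reach 170.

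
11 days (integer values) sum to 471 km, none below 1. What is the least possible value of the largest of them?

43

The 11 values sum to 471, so their maximum is at least ⌈471/11⌉ = 43.
Equality holds with 9 values of 43 and 2 values of 42.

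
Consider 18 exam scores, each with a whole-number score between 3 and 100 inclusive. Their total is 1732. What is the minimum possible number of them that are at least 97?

1

Each value short of 97 is at most 96, costing at least 100 − 96 = 4 against the maximum total of 1800.
We can afford to lose at most 1800 − 1732 = 68, so at most ⌊68/4⌋ = 17 fall short, and at least 1 are ≥ 97.
Exactly 1 works: 1 value at 100 and 17 at 96 total 1732.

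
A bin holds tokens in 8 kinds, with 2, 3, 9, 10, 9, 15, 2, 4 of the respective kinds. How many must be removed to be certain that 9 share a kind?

In the worst case you take as many as possible of each kind without reaching 9: 2 + 3 + 8 + 8 + 8 + 8 + 2 + 4 = 43.
The next one must give 9 of some kind, so 43 + 1 = 44.

44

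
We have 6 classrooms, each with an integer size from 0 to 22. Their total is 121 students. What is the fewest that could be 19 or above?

4

Each value short of 19 is at most 18, costing at least 22 − 18 = 4 against the maximum total of 132.
We can afford to lose at most 132 − 121 = 11, so at most ⌊11/4⌋ = 2 fall short, and at least 4 are ≥ 19.
Exactly 4 works: 4 values at 22 and 2 at 18 total 124; lower one of the high values by 3 (still ≥ 19) to hit 121.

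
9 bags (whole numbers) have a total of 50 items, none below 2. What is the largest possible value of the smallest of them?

If every one of the 9 were at least 6, the total would be at least 9 × 6 = 54 > 50.
Achievable: 4 of them at 5 and 5 at 6 total 50.

5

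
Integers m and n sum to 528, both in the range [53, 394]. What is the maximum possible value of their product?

69696

mn = m(528 − m) is maximized when m is as near 528/2 as the bounds allow.
Taking m = 264 and n = 264 (both in [53, 394]) gives mn = 69696.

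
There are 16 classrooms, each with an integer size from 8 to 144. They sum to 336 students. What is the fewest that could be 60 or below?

13

Each value above 60 is at least 61, contributing at least 61 − 8 = 53 above the floor 8.
The sum exceeds the floor total 128 by 208, so at most ⌊208/53⌋ = 3 exceed 60, and at least 13 are ≤ 60.
Exactly 13 works: 13 values at 8 and 3 at 61 total 287; raise one of the low values by 49 (still ≤ 60) to hit 336.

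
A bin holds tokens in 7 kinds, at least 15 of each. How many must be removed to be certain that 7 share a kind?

43

In the worst case you draw 6 of each of the 7 kinds: 7 × 6 = 42.
One more forces 7 of some kind, so 42 + 1 = 43.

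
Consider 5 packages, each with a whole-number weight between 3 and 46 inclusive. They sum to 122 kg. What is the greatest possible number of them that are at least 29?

4

If k of the values are ≥ 29, the total is ≥ 29k + 3(5 − k).
Setting 29k + 3(5 − k) ≤ 122 gives 26k ≤ 107, so k ≤ 4.
k = 4 is achieved by 4 values at 29 and 1 at 3, total 119; add 3 to one value (staying below 29) to reach 122.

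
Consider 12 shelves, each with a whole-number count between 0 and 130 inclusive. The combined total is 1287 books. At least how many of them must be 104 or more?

2

If only k of them are at least 104, the other 12 − k are at most 103, so the total is at most k·130 + (12 − k)·103.
This must reach 1287, so k·130 + (12 − k)·103 ≥ 1287, giving k ≥ 2.
Exactly 2 works: 2 values at 130 and 10 at 103 total 1290; lower one of the high values by 3 (still ≥ 104) to hit 1287.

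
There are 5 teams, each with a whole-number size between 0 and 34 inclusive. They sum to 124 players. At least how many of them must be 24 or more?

1

If only k of them are at least 24, the other 5 − k are at most 23, so the total is at most k·34 + (5 − k)·23.
This must reach 124, so k·34 + (5 − k)·23 ≥ 124, giving k ≥ 1.
Exactly 1 works: 1 value at 34 and 4 at 23 total 126; lower one of the high values by 2 (still ≥ 24) to hit 124.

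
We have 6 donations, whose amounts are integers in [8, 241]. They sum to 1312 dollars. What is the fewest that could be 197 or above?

If only k of them are at least 197, the other 6 − k are at most 196, so the total is at most k·241 + (6 − k)·196.
This must reach 1312, so k·241 + (6 − k)·196 ≥ 1312, giving k ≥ 4.
Exactly 4 works: 4 values at 241 and 2 at 196 total 1356; lower one of the high values by 44 (still ≥ 197) to hit 1312.

4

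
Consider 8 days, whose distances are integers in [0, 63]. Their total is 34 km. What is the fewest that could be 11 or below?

Let j be the number exceeding 11. Then the total is ≥ 12·j + 0·(8 − j) = 0 + 12j.
So 12j ≤ 34 and j ≤ 2; hence at least 8 − 2 = 6 are ≤ 11.
Exactly 6 works: 6 values at 0 and 2 at 12 total 24; raise one of the low values by 10 (still ≤ 11) to hit 34.

6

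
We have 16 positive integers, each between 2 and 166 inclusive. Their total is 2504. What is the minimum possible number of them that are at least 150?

8

If only k of them are at least 150, the other 16 − k are at most 149, so the total is at most k·166 + (16 − k)·149.
This must reach 2504, so k·166 + (16 − k)·149 ≥ 2504, giving k ≥ 8.
Exactly 8 works: 8 values at 166 and 8 at 149 total 2520; lower one of the high values by 16 (still ≥ 150) to hit 2504.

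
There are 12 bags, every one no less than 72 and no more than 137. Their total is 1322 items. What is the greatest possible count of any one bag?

137

To make one bag as large as possible, make the other 11 as small as possible.
The other 11 contribute at least 11 × 72 = 792, leaving at most 1322 − 792 = 530.
But each bag is capped at 137, so the maximum is 137.
Achievable: one at 137 and the other 11 totalling 1185, which fits since 11 × 72 ≤ 1185 ≤ 11 × 137.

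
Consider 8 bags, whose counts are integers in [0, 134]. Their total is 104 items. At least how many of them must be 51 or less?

Each value above 51 is at least 52, contributing at least 52 − 0 = 52 above the floor 0.
The sum exceeds the floor total 0 by 104, so at most ⌊104/52⌋ = 2 exceed 51, and at least 6 are ≤ 51.
Exactly 6 works: 6 values at 0 and 2 at 52 total 104.

6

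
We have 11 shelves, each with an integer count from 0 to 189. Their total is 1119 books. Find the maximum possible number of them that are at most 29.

Each value at 29 or below falls at least 189 − 29 = 160 short of the ceiling 189.
The ceiling total is 11 × 189 = 2079, and we need 1119, so at most ⌊(2079 − 1119)/160⌋ = 6 can be that low.
k = 6 is achieved by 6 values at 29 and 5 at 189, total 1119.

6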